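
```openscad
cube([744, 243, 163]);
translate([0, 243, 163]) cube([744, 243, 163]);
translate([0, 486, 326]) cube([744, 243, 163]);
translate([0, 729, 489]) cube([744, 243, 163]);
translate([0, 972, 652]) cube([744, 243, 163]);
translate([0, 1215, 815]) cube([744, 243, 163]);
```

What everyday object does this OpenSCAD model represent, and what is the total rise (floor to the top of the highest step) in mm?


A staircase. The total rise is 978 mm.

6 identical blocks, each offset up and back from the previous — a staircase. Each step is 163 mm tall and there are 6 of them, so the total rise is 6 × 163 = 978 mm.


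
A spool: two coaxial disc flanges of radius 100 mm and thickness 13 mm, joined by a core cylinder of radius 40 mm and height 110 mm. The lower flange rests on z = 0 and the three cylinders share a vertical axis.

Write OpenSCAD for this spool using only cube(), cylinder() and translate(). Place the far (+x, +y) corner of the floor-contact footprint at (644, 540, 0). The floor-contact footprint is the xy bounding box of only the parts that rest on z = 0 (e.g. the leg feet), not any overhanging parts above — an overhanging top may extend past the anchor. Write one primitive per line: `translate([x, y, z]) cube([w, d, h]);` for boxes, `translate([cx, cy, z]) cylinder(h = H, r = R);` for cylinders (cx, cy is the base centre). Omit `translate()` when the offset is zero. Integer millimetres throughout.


translate([544, 440, 0]) cylinder(h = 13, r = 100);
translate([544, 440, 13]) cylinder(h = 110, r = 40);
translate([544, 440, 123]) cylinder(h = 13, r = 100);


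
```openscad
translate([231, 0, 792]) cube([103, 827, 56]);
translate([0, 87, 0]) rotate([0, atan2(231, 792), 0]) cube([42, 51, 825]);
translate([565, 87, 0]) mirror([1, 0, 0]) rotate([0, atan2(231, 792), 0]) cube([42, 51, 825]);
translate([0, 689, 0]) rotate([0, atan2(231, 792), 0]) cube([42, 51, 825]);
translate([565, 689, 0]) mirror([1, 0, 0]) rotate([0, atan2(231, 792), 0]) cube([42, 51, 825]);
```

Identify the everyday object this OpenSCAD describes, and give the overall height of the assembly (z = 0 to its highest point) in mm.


A sawhorse. The overall height is 848 mm.

A beam across two mirrored pairs of raked legs — a sawhorse. The beam's underside is at z = 792 (matching the legs' vertical rise in atan2(231, 792)) and the beam is 56 mm tall, so its top is at 792 + 56 = 848 mm. The raked legs top out at the beam's underside, so that is the highest point.


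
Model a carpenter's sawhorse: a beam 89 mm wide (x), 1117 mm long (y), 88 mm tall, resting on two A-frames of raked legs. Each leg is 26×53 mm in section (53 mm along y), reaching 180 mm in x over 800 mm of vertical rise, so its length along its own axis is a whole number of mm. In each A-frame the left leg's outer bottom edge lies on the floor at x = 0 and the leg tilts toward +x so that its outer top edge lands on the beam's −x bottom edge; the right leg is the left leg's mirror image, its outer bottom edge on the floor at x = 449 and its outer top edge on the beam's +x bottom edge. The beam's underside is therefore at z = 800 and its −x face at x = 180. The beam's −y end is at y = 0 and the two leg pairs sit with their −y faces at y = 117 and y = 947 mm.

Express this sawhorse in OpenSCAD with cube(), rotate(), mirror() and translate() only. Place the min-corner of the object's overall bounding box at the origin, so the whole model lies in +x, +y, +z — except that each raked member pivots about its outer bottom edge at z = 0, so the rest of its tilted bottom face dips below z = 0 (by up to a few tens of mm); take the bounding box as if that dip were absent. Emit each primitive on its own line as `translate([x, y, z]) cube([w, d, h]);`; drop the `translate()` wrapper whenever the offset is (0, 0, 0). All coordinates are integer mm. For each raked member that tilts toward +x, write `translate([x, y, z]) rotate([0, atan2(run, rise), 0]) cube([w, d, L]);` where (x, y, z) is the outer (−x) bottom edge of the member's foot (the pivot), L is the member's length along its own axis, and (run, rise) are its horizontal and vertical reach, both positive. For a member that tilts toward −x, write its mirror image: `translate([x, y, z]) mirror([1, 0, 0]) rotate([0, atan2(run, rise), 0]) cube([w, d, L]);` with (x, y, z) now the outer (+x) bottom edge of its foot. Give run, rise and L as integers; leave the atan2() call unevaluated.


translate([180, 0, 800]) cube([89, 1117, 88]);
translate([0, 117, 0]) rotate([0, atan2(180, 800), 0]) cube([26, 53, 820]);
translate([449, 117, 0]) mirror([1, 0, 0]) rotate([0, atan2(180, 800), 0]) cube([26, 53, 820]);
translate([0, 947, 0]) rotate([0, atan2(180, 800), 0]) cube([26, 53, 820]);
translate([449, 947, 0]) mirror([1, 0, 0]) rotate([0, atan2(180, 800), 0]) cube([26, 53, 820]);


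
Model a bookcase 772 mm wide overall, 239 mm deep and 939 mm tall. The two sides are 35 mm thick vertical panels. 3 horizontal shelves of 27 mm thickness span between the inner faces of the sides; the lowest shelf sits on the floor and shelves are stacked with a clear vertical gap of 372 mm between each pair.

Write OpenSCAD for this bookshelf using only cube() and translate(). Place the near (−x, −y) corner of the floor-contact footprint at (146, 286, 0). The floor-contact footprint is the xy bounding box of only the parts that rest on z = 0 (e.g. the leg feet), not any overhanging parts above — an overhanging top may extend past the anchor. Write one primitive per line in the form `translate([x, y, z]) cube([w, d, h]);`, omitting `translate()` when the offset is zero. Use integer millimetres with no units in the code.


translate([146, 286, 0]) cube([35, 239, 939]);
translate([883, 286, 0]) cube([35, 239, 939]);
translate([181, 286, 0]) cube([702, 239, 27]);
translate([181, 286, 399]) cube([702, 239, 27]);
translate([181, 286, 798]) cube([702, 239, 27]);


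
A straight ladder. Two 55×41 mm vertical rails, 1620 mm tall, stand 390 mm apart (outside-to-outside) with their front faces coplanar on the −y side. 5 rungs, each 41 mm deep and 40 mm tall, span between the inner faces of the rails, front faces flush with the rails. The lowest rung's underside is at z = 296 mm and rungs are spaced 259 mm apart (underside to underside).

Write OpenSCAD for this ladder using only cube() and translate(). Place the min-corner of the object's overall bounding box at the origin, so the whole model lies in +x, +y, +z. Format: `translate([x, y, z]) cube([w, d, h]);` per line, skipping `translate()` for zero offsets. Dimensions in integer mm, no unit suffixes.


// rung span = 390 - 2*55 = 280
// rung[k] z = 296 + k*259
cube([55, 41, 1620]);
translate([335, 0, 0]) cube([55, 41, 1620]);
translate([55, 0, 296]) cube([280, 41, 40]);
translate([55, 0, 555]) cube([280, 41, 40]);
translate([55, 0, 814]) cube([280, 41, 40]);
translate([55, 0, 1073]) cube([280, 41, 40]);
translate([55, 0, 1332]) cube([280, 41, 40]);


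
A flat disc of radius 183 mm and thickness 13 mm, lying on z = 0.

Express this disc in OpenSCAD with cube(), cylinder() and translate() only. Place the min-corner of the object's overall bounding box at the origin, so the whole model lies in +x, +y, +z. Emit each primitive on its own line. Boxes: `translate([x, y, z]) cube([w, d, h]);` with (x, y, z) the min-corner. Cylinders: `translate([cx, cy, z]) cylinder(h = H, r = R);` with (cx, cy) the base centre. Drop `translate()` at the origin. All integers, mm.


translate([183, 183, 0]) cylinder(h = 13, r = 183);


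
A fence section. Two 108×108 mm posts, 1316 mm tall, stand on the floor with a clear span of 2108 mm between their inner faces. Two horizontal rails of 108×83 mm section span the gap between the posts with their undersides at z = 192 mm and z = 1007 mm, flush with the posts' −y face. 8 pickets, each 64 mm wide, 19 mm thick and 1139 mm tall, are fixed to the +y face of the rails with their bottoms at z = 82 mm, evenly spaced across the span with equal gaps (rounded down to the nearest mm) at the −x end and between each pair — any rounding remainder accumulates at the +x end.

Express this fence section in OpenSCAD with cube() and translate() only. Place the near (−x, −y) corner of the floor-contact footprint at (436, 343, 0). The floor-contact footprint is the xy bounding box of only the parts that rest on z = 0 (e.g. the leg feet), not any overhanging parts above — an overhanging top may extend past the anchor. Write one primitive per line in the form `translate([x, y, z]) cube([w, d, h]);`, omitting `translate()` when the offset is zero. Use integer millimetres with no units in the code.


translate([436, 343, 0]) cube([108, 108, 1316]);
translate([2652, 343, 0]) cube([108, 108, 1316]);
translate([544, 343, 192]) cube([2108, 108, 83]);
translate([544, 343, 1007]) cube([2108, 108, 83]);
translate([721, 451, 82]) cube([64, 19, 1139]);
translate([962, 451, 82]) cube([64, 19, 1139]);
translate([1203, 451, 82]) cube([64, 19, 1139]);
translate([1444, 451, 82]) cube([64, 19, 1139]);
translate([1685, 451, 82]) cube([64, 19, 1139]);
translate([1926, 451, 82]) cube([64, 19, 1139]);
translate([2167, 451, 82]) cube([64, 19, 1139]);
translate([2408, 451, 82]) cube([64, 19, 1139]);


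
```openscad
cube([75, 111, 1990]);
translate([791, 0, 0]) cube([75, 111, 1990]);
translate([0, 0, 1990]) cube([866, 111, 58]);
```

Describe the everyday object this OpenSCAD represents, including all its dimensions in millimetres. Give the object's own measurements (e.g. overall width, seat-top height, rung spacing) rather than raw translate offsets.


A door frame. The clear opening is 716 mm wide and 1990 mm high. Two 75 mm wide jambs, 111 mm deep, stand either side of the opening from the floor to the top of the opening. A 58 mm thick head sits across the top of both jambs, spanning the full outside width of the frame.


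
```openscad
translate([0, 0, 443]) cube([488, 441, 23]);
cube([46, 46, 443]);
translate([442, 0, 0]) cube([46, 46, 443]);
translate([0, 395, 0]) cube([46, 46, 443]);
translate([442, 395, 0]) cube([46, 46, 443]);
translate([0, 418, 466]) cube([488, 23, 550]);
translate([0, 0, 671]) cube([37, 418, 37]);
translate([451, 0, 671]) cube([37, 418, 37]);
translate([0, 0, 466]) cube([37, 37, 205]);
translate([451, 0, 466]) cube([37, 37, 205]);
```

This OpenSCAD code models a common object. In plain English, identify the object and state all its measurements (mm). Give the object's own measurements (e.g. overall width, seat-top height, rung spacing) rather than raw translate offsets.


A chair. The seat is a 488×441×23 mm slab with its top at z = 466 mm, on four 46×46 mm corner legs (flush with the seat edges, standing on z = 0). A flat backrest 23 mm thick, 550 mm tall, spans the full seat width and rises from the seat top along its +y edge, rear face flush with the rear of the seat. Two armrests of 37×37 mm section run along each side from the seat's front edge to the front of the backrest, top faces 242 mm above the seat top and outer faces flush with the seat's x-edges; a 37×37 mm post under the front of each armrest stands on the seat at the front corner.


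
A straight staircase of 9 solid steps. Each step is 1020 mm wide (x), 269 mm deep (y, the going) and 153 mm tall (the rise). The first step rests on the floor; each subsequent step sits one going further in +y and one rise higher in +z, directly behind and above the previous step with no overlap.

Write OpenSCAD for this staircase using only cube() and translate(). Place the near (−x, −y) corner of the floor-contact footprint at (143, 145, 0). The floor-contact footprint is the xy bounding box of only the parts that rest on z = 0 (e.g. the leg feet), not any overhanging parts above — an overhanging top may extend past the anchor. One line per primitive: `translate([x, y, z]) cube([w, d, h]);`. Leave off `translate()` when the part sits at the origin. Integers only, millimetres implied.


translate([143, 145, 0]) cube([1020, 269, 153]);
translate([143, 414, 153]) cube([1020, 269, 153]);
translate([143, 683, 306]) cube([1020, 269, 153]);
translate([143, 952, 459]) cube([1020, 269, 153]);
translate([143, 1221, 612]) cube([1020, 269, 153]);
translate([143, 1490, 765]) cube([1020, 269, 153]);
translate([143, 1759, 918]) cube([1020, 269, 153]);
translate([143, 2028, 1071]) cube([1020, 269, 153]);
translate([143, 2297, 1224]) cube([1020, 269, 153]);


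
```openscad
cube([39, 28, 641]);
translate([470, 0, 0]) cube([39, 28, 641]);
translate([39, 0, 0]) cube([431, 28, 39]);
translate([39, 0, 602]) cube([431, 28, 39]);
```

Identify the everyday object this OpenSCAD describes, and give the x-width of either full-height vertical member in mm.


A picture frame. The border width is 39 mm.

Four thin pieces enclosing a rectangular opening — a picture frame. The two full-height stiles are 641 mm tall; the top rail sits at z = 602 and is 39 mm tall, so the border above the opening is 641 − 602 = 39 mm, matching the stile x-width.


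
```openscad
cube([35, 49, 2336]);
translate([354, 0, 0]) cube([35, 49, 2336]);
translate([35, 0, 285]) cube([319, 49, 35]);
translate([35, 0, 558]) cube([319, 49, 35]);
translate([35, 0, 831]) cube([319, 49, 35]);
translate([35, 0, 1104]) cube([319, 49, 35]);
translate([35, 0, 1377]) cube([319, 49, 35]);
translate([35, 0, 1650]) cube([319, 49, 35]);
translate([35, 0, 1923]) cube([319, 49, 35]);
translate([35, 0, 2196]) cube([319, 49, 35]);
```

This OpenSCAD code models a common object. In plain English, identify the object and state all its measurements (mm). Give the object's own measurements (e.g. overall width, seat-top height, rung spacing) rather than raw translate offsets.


A straight ladder. Two 35×49 mm vertical rails, 2336 mm tall, stand 389 mm apart (outside-to-outside) with their front faces coplanar on the −y side. 8 rungs, each 49 mm deep and 35 mm tall, span between the inner faces of the rails, front faces flush with the rails. The lowest rung's underside is at z = 285 mm and rungs are spaced 273 mm apart (underside to underside).


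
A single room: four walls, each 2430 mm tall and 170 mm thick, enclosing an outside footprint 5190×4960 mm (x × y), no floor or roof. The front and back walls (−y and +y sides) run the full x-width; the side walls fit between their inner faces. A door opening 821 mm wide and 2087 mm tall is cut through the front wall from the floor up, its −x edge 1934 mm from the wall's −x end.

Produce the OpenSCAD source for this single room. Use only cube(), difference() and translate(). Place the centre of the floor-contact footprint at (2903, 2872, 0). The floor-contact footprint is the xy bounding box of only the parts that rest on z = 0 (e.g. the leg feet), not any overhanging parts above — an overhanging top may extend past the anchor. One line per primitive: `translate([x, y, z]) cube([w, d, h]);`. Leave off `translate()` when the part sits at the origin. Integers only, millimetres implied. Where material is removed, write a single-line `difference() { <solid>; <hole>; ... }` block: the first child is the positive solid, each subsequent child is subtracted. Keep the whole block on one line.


difference() { translate([308, 392, 0]) cube([5190, 170, 2430]); translate([2242, 392, 0]) cube([821, 170, 2087]); }
translate([308, 5182, 0]) cube([5190, 170, 2430]);
translate([308, 562, 0]) cube([170, 4620, 2430]);
translate([5328, 562, 0]) cube([170, 4620, 2430]);


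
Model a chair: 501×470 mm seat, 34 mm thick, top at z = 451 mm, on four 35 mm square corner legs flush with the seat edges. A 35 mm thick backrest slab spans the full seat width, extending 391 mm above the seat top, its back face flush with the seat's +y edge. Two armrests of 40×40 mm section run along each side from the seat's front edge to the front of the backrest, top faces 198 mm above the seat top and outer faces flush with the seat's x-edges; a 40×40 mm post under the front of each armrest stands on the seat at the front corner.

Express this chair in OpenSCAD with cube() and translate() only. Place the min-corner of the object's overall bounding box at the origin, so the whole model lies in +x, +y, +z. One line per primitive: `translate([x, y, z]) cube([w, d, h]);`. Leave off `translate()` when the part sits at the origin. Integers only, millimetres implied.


translate([0, 0, 417]) cube([501, 470, 34]);
cube([35, 35, 417]);
translate([466, 0, 0]) cube([35, 35, 417]);
translate([0, 435, 0]) cube([35, 35, 417]);
translate([466, 435, 0]) cube([35, 35, 417]);
translate([0, 435, 451]) cube([501, 35, 391]);
translate([0, 0, 609]) cube([40, 435, 40]);
translate([461, 0, 609]) cube([40, 435, 40]);
translate([0, 0, 451]) cube([40, 40, 158]);
translate([461, 0, 451]) cube([40, 40, 158]);


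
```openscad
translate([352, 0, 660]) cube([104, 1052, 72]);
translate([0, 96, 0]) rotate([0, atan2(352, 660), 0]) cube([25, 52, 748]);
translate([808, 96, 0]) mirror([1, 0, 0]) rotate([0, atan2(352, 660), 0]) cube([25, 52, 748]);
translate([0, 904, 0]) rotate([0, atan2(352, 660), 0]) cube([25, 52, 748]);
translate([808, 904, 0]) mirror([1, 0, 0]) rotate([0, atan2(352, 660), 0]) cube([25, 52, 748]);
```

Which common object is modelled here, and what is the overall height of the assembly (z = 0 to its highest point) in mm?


A sawhorse. The overall height is 732 mm.

A beam across two mirrored pairs of raked legs — a sawhorse. The beam's underside is at z = 660 (matching the legs' vertical rise in atan2(352, 660)) and the beam is 72 mm tall, so its top is at 660 + 72 = 732 mm. The raked legs top out at the beam's underside, so that is the highest point.


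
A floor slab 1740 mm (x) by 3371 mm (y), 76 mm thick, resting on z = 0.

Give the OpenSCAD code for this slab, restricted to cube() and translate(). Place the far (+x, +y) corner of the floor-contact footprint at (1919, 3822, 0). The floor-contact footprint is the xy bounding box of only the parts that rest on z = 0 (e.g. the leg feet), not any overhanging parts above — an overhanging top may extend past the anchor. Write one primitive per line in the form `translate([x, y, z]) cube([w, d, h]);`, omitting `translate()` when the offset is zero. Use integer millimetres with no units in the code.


translate([179, 451, 0]) cube([1740, 3371, 76]);


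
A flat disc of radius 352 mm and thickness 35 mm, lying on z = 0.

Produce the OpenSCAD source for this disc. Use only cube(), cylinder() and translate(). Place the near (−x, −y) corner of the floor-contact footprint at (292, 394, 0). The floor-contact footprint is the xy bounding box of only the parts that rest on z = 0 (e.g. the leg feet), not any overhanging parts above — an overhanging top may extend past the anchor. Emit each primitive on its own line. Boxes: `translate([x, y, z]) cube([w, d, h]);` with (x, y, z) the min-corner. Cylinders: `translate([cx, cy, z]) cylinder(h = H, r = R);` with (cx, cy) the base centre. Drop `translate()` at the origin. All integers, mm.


translate([644, 746, 0]) cylinder(h = 35, r = 352);


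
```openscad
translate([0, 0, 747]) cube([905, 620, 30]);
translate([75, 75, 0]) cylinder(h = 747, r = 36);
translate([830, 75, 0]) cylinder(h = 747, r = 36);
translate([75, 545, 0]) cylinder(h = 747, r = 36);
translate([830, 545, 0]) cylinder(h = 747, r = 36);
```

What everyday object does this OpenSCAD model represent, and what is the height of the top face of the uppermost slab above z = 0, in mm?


A table. The table height is 777 mm.

A 905×620×30 slab sits at z = 747 on four Ø72 mm round legs — a table. The top surface is at 747 + 30 = 777 mm.


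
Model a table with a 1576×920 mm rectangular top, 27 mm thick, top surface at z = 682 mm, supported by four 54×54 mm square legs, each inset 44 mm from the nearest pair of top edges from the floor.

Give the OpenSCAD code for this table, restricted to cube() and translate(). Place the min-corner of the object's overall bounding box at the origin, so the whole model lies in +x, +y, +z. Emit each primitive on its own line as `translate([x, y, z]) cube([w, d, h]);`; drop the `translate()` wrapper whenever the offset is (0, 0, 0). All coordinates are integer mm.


// leg_h = 682 - 27 = 655
translate([0, 0, 655]) cube([1576, 920, 27]);
translate([44, 44, 0]) cube([54, 54, 655]);
translate([1478, 44, 0]) cube([54, 54, 655]);
translate([44, 822, 0]) cube([54, 54, 655]);
translate([1478, 822, 0]) cube([54, 54, 655]);


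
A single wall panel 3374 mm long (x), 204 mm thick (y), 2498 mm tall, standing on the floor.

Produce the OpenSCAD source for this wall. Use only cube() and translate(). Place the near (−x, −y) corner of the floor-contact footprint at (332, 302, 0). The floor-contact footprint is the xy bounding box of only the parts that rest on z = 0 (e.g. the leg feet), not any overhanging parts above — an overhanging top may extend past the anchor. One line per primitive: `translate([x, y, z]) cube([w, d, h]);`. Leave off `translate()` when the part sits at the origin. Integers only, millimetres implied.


translate([332, 302, 0]) cube([3374, 204, 2498]);


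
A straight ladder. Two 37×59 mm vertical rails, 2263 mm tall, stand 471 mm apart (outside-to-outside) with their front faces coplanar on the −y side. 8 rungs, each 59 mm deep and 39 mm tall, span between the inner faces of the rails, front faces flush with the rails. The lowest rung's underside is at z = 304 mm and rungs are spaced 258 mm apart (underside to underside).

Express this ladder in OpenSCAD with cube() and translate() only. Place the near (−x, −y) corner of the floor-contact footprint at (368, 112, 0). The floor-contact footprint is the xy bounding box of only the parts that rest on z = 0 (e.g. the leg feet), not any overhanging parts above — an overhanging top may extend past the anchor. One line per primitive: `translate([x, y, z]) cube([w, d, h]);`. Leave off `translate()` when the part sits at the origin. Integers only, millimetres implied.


translate([368, 112, 0]) cube([37, 59, 2263]);
translate([802, 112, 0]) cube([37, 59, 2263]);
translate([405, 112, 304]) cube([397, 59, 39]);
translate([405, 112, 562]) cube([397, 59, 39]);
translate([405, 112, 820]) cube([397, 59, 39]);
translate([405, 112, 1078]) cube([397, 59, 39]);
translate([405, 112, 1336]) cube([397, 59, 39]);
translate([405, 112, 1594]) cube([397, 59, 39]);
translate([405, 112, 1852]) cube([397, 59, 39]);
translate([405, 112, 2110]) cube([397, 59, 39]);


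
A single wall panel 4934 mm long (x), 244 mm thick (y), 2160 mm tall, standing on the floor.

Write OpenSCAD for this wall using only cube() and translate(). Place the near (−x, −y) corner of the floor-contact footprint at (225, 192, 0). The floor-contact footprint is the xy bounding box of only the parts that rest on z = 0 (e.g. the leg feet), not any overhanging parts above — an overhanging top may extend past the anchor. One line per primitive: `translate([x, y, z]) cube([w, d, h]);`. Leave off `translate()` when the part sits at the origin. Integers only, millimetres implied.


translate([225, 192, 0]) cube([4934, 244, 2160]);


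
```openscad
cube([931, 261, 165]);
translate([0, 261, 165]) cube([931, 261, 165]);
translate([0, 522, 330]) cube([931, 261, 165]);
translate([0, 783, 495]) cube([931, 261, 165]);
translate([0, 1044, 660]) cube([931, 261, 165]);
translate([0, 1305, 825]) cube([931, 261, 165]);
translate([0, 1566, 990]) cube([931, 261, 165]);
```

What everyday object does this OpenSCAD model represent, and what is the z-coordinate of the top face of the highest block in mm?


A staircase. The total rise is 1155 mm.

7 identical blocks, each offset up and back from the previous — a staircase. Each step is 165 mm tall and there are 7 of them, so the total rise is 7 × 165 = 1155 mm.


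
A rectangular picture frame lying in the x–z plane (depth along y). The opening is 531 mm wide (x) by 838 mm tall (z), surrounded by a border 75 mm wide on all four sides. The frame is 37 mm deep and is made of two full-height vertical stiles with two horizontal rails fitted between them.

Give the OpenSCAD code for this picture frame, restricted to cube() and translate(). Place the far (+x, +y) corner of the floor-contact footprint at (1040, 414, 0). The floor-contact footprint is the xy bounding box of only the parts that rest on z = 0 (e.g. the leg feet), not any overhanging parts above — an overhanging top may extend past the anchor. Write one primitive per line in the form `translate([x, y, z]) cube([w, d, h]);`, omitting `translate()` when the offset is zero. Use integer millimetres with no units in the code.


translate([359, 377, 0]) cube([75, 37, 988]);
translate([965, 377, 0]) cube([75, 37, 988]);
translate([434, 377, 0]) cube([531, 37, 75]);
translate([434, 377, 913]) cube([531, 37, 75]);


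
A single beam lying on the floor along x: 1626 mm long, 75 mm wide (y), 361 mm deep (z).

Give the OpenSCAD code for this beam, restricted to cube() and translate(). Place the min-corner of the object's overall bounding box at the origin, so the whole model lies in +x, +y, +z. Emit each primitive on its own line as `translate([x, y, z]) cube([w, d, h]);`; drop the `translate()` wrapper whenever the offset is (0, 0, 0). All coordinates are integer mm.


cube([1626, 75, 361]);


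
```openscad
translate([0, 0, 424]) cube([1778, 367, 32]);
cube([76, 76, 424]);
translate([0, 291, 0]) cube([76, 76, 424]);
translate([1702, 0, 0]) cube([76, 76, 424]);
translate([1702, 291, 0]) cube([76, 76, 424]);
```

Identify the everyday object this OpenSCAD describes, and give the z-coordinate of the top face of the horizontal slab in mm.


A bench. The seat-top height is 456 mm.

A long slab on four corner posts — a bench. The slab sits at z = 424 with thickness 32, so the top is 424 + 32 = 456 mm.


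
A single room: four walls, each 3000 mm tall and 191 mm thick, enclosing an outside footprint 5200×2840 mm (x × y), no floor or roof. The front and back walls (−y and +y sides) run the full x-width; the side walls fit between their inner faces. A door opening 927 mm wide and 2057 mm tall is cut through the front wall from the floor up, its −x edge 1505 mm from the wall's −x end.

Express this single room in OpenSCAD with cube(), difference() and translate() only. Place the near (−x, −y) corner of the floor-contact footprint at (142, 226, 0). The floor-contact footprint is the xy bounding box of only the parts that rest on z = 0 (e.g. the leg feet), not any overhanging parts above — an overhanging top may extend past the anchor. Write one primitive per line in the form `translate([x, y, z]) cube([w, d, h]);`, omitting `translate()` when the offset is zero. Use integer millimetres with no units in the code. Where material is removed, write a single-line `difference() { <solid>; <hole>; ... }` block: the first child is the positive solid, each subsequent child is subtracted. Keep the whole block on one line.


difference() { translate([142, 226, 0]) cube([5200, 191, 3000]); translate([1647, 226, 0]) cube([927, 191, 2057]); }
translate([142, 2875, 0]) cube([5200, 191, 3000]);
translate([142, 417, 0]) cube([191, 2458, 3000]);
translate([5151, 417, 0]) cube([191, 2458, 3000]);


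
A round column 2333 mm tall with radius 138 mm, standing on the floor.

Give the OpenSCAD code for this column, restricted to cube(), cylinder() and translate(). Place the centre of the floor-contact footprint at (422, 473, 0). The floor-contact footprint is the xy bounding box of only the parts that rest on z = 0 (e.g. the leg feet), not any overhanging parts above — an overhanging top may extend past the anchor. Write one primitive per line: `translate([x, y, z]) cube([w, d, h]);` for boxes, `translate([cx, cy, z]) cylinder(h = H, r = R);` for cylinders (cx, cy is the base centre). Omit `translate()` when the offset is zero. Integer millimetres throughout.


translate([422, 473, 0]) cylinder(h = 2333, r = 138);


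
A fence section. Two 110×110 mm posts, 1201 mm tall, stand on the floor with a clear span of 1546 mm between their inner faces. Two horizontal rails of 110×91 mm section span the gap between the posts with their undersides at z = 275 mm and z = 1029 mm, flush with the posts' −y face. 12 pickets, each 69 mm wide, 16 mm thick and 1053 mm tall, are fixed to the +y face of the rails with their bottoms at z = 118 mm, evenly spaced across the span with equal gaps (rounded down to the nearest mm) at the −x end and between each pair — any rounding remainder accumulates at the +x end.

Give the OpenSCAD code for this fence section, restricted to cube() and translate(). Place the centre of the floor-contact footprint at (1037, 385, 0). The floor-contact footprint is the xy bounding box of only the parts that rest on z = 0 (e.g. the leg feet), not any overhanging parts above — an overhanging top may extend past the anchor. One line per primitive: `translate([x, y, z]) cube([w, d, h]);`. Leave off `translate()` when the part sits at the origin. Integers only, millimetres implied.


translate([154, 330, 0]) cube([110, 110, 1201]);
translate([1810, 330, 0]) cube([110, 110, 1201]);
translate([264, 330, 275]) cube([1546, 110, 91]);
translate([264, 330, 1029]) cube([1546, 110, 91]);
translate([319, 440, 118]) cube([69, 16, 1053]);
translate([443, 440, 118]) cube([69, 16, 1053]);
translate([567, 440, 118]) cube([69, 16, 1053]);
translate([691, 440, 118]) cube([69, 16, 1053]);
translate([815, 440, 118]) cube([69, 16, 1053]);
translate([939, 440, 118]) cube([69, 16, 1053]);
translate([1063, 440, 118]) cube([69, 16, 1053]);
translate([1187, 440, 118]) cube([69, 16, 1053]);
translate([1311, 440, 118]) cube([69, 16, 1053]);
translate([1435, 440, 118]) cube([69, 16, 1053]);
translate([1559, 440, 118]) cube([69, 16, 1053]);
translate([1683, 440, 118]) cube([69, 16, 1053]);


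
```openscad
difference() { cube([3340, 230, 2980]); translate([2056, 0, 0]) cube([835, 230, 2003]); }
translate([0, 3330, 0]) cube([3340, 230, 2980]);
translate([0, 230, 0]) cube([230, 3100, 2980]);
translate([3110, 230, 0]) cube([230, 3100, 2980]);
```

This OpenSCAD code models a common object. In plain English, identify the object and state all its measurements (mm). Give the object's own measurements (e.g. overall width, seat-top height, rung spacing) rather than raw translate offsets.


A single room: four walls, each 2980 mm tall and 230 mm thick, enclosing an outside footprint 3340×3560 mm (x × y), no floor or roof. The front and back walls (−y and +y sides) run the full x-width; the side walls fit between their inner faces. A door opening 835 mm wide and 2003 mm tall is cut through the front wall from the floor up, its −x edge 2056 mm from the wall's −x end.


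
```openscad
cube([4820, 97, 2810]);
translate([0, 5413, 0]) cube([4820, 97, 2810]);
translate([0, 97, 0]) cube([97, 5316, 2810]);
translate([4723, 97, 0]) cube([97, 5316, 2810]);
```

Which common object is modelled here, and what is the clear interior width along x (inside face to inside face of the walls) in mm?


A house (or room) frame. The interior width is 4626 mm.

Four 2810 mm walls enclosing a rectangle with no floor or roof — a room or house frame. Outside width is 4820 mm and wall thickness is 97 mm, so the interior width is 4820 − 2 × 97 = 4626 mm.


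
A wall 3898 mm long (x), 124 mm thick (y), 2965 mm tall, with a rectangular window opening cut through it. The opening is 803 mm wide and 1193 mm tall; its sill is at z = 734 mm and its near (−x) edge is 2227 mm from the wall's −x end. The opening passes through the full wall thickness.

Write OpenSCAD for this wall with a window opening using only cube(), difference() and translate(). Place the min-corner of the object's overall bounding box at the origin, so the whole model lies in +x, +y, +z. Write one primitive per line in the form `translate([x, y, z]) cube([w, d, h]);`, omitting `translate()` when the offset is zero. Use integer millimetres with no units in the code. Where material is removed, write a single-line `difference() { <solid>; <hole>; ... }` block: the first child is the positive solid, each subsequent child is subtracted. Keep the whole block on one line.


difference() { cube([3898, 124, 2965]); translate([2227, 0, 734]) cube([803, 124, 1193]); }


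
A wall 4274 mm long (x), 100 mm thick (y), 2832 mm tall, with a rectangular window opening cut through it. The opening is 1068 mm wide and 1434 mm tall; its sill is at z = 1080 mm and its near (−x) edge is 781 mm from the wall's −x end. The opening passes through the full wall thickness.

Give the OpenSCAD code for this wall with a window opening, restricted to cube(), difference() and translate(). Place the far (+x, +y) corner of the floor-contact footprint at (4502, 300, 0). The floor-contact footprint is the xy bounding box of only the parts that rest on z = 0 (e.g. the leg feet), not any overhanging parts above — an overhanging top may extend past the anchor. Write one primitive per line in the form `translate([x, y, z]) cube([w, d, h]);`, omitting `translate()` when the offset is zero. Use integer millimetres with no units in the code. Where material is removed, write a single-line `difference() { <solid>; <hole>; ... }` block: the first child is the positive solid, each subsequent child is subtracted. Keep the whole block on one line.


difference() { translate([228, 200, 0]) cube([4274, 100, 2832]); translate([1009, 200, 1080]) cube([1068, 100, 1434]); }


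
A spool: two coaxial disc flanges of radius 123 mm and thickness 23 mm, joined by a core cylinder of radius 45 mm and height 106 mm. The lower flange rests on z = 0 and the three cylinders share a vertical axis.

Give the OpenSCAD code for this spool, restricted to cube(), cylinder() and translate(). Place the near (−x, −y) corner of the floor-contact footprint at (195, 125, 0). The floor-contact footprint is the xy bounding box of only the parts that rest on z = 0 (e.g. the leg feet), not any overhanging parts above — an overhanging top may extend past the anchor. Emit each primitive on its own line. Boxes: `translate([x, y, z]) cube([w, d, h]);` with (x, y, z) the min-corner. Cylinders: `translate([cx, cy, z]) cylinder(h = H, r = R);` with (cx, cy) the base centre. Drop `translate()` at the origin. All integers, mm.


translate([318, 248, 0]) cylinder(h = 23, r = 123);
translate([318, 248, 23]) cylinder(h = 106, r = 45);
translate([318, 248, 129]) cylinder(h = 23, r = 123);


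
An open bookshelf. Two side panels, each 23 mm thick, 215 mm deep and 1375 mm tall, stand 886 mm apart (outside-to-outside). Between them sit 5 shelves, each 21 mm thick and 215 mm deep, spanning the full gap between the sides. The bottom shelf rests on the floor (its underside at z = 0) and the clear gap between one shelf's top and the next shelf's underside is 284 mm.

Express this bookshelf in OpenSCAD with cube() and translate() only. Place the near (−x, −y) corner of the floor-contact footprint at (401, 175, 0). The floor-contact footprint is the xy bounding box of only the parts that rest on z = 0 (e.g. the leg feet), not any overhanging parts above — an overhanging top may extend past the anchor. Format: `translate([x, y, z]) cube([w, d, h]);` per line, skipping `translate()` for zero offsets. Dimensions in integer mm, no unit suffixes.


translate([401, 175, 0]) cube([23, 215, 1375]);
translate([1264, 175, 0]) cube([23, 215, 1375]);
translate([424, 175, 0]) cube([840, 215, 21]);
translate([424, 175, 305]) cube([840, 215, 21]);
translate([424, 175, 610]) cube([840, 215, 21]);
translate([424, 175, 915]) cube([840, 215, 21]);
translate([424, 175, 1220]) cube([840, 215, 21]);


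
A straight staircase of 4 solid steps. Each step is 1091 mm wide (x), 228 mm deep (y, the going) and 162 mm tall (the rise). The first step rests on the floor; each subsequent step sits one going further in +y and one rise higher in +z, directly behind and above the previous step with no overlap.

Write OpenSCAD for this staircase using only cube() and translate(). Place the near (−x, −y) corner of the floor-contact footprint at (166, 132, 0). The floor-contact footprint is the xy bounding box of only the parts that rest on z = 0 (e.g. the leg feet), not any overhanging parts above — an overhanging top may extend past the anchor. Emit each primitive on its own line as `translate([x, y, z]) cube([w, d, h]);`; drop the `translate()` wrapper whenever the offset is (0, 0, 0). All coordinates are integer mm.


translate([166, 132, 0]) cube([1091, 228, 162]);
translate([166, 360, 162]) cube([1091, 228, 162]);
translate([166, 588, 324]) cube([1091, 228, 162]);
translate([166, 816, 486]) cube([1091, 228, 162]);


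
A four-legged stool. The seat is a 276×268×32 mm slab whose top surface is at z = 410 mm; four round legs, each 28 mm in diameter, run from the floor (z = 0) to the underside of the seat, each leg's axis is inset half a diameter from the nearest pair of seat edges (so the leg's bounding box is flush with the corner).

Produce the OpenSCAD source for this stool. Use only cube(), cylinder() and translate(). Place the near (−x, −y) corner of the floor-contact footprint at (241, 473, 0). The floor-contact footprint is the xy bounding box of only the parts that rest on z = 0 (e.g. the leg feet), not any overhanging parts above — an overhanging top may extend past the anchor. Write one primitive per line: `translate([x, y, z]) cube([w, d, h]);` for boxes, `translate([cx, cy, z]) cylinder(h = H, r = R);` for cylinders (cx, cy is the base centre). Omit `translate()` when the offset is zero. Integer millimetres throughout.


translate([241, 473, 378]) cube([276, 268, 32]);
translate([255, 487, 0]) cylinder(h = 378, r = 14);
translate([503, 487, 0]) cylinder(h = 378, r = 14);
translate([255, 727, 0]) cylinder(h = 378, r = 14);
translate([503, 727, 0]) cylinder(h = 378, r = 14);


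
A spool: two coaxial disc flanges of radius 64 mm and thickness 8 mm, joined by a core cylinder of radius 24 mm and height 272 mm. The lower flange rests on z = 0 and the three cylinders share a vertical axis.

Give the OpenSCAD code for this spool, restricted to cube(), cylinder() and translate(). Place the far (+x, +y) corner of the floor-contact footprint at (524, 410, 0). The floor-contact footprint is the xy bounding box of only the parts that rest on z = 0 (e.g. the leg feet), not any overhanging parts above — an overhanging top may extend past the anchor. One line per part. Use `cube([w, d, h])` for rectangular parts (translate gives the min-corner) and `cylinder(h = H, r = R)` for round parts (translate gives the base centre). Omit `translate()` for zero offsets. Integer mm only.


translate([460, 346, 0]) cylinder(h = 8, r = 64);
translate([460, 346, 8]) cylinder(h = 272, r = 24);
translate([460, 346, 280]) cylinder(h = 8, r = 64);


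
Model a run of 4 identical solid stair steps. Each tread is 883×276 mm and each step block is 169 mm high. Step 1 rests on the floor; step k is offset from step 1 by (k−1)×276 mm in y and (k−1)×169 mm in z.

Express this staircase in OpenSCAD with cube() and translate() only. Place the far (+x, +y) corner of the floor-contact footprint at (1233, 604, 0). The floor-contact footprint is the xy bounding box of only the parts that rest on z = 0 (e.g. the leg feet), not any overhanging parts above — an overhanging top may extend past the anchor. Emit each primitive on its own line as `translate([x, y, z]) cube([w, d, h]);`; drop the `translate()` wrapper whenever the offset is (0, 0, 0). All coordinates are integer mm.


translate([350, 328, 0]) cube([883, 276, 169]);
translate([350, 604, 169]) cube([883, 276, 169]);
translate([350, 880, 338]) cube([883, 276, 169]);
translate([350, 1156, 507]) cube([883, 276, 169]);


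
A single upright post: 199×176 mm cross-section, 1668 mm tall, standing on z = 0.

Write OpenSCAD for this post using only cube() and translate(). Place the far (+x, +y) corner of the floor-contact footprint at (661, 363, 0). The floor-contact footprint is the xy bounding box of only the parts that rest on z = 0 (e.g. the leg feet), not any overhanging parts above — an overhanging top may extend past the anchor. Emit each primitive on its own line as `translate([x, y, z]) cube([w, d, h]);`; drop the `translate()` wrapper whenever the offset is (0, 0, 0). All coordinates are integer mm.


translate([462, 187, 0]) cube([199, 176, 1668]);
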